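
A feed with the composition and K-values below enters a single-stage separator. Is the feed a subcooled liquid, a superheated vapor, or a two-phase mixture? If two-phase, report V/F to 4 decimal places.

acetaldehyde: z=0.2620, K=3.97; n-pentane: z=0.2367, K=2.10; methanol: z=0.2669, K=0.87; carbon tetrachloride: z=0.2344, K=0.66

ΣzᵢKᵢ = 1.9241; Σzᵢ/Kᵢ = 0.8406.
Since Σzᵢ/Kᵢ < 1 the mixture is above its dew point — single vapor phase.

superheated vapor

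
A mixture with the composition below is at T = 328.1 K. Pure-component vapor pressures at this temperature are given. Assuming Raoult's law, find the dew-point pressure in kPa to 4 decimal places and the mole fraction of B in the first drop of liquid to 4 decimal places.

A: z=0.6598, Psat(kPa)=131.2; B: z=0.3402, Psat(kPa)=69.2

At the dew point ψ → 1, so Σzᵢ/Kᵢ = 1 with Kᵢ = Pᵢˢᵃᵗ/P ⇒ 1/P = Σzᵢ/Pᵢˢᵃᵗ.
1/P = 0.6598/131.2 + 0.3402/69.2 = 0.0099451 ⇒ P = 100.5515 kPa
xᵢ = zᵢP/Pᵢˢᵃᵗ ⇒ x_B = 0.3402·100.5515/69.2 = 0.4943

Pdew = 100.5515 kPa, x_B = 0.4943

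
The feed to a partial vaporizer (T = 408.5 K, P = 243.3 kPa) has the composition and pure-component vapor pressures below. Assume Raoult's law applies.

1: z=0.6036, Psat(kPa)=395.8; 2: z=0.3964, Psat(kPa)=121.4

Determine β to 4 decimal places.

β = 0.5723

Raoult's law: Kᵢ = Pᵢˢᵃᵗ/P = Pᵢˢᵃᵗ/243.3.
  K_1 = 395.8/243.3 = 1.626798, K_2 = 121.4/243.3 = 0.498972
Let β = V/F and solve Σ zᵢ(Kᵢ−1)/(1+β(Kᵢ−1)) = 0.
Feasibility: ΣzᵢKᵢ = 1.1797, Σzᵢ/Kᵢ = 1.1655 — both > 1, two phases present.
Newton–Raphson from β = 0.35:
  β = 0.3500: g = 0.06943, g' = -0.3058 → β = 0.5770
  β = 0.5770: g = -0.00153, g' = -0.3248 → β = 0.5723
Converged at β = 0.5723.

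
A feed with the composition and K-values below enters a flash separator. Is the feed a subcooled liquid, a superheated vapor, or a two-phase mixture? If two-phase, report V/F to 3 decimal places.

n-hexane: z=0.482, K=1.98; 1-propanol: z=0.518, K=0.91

superheated vapor

ΣzᵢKᵢ = 1.426; Σzᵢ/Kᵢ = 0.813.
Since Σzᵢ/Kᵢ < 1 the mixture is above its dew point — single vapor phase.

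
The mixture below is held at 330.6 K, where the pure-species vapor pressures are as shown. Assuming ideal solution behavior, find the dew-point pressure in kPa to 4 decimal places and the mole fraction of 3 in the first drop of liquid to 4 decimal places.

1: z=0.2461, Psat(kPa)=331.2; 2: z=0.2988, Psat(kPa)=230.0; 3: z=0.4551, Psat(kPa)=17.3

At the dew point ψ → 1, so Σzᵢ/Kᵢ = 1 with Kᵢ = Pᵢˢᵃᵗ/P ⇒ 1/P = Σzᵢ/Pᵢˢᵃᵗ.
1/P = 0.2461/331.2 + 0.2988/230.0 + 0.4551/17.3 = 0.0283485 ⇒ P = 35.2752 kPa
xᵢ = zᵢP/Pᵢˢᵃᵗ ⇒ x_3 = 0.4551·35.2752/17.3 = 0.9280

Pdew = 35.2752 kPa, x_3 = 0.9280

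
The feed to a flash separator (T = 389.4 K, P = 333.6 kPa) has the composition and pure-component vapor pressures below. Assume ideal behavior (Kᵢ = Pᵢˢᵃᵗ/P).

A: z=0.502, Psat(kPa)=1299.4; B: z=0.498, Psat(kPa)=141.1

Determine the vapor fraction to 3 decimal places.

ψ = 0.698

Raoult's law: Kᵢ = Pᵢˢᵃᵗ/P = Pᵢˢᵃᵗ/333.6.
  K_A = 1299.4/333.6 = 3.89508, K_B = 141.1/333.6 = 0.42296
Material balance + equilibrium reduce to Σ zᵢ(Kᵢ−1)/(1+ψ(Kᵢ−1)) = 0.
Check two-phase: ΣzᵢKᵢ = 2.166 > 1 and Σzᵢ/Kᵢ = 1.306 > 1, so g(0) = 1.166 > 0 and g(1) = -0.306 < 0.
Newton iteration, ψ⁰ = 0.5:
  ψ = 0.500: g = 0.1899, g' = -1.030 → ψ = 0.684
  ψ = 0.684: g = 0.0126, g' = -0.926 → ψ = 0.698
Converged at ψ = 0.698.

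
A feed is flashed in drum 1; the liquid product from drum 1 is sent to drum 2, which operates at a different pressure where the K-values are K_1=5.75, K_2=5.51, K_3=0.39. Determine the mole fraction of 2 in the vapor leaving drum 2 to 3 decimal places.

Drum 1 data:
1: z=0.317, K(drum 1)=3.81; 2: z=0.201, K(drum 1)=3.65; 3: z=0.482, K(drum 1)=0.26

y_2 (drum 2) = 0.257

Drum 1:
Rachford–Rice: g(ψ₁) = Σ zᵢ(Kᵢ−1)/(1+ψ₁(Kᵢ−1)) = 0.
g(0) = ΣzᵢKᵢ − 1 = 1.067 and g(1) = 1 − Σzᵢ/Kᵢ = -0.992, so a root lies in (0, 1).
Newton iteration, ψ₁⁰ = 0.35:
  ψ₁ = 0.350: g = 0.2441, g' = -1.497 → ψ₁ = 0.513
  ψ₁ = 0.513: g = 0.0156, g' = -1.359 → ψ₁ = 0.525
Converged at ψ₁ = 0.525.
Drum-1 compositions:
  1: x = 0.128, y = 0.488
  2: x = 0.084, y = 0.307
  3: x = 0.788, y = 0.205
Drum-2 feed = drum-1 liquid: z₂ = (0.1281, 0.0841, 0.7878).
Drum 2:
Rachford–Rice: g(ψ₂) = Σ zᵢ(Kᵢ−1)/(1+ψ₂(Kᵢ−1)) = 0.
g(0) = ΣzᵢKᵢ − 1 = 0.507 and g(1) = 1 − Σzᵢ/Kᵢ = -1.057, so a root lies in (0, 1).
Iterate (Newton) starting at ψ₂ = 0.48:
  ψ₂ = 0.480: g = -0.3741, g' = -1.026 → ψ₂ = 0.115
  ψ₂ = 0.115: g = 0.1260, g' = -2.287 → ψ₂ = 0.170
  ψ₂ = 0.170: g = 0.0147, g' = -1.795 → ψ₂ = 0.179
Converged at ψ₂ = 0.179.
  1: x = 0.069, y = 0.399
  2: x = 0.047, y = 0.257
  3: x = 0.884, y = 0.345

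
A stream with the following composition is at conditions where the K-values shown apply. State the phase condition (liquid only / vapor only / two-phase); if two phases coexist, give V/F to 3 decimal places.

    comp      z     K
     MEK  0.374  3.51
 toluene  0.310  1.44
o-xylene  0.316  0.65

vapor only

ΣzᵢKᵢ = 1.965; Σzᵢ/Kᵢ = 0.808.
Since Σzᵢ/Kᵢ < 1 the mixture is above its dew point — single vapor phase.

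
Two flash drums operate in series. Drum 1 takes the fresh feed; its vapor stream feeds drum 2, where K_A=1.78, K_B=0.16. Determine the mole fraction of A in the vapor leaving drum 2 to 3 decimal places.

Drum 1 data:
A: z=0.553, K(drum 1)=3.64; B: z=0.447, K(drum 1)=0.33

Drum 1:
Let ψ₁ = V/F and solve Σ zᵢ(Kᵢ−1)/(1+ψ₁(Kᵢ−1)) = 0.
Feasibility: ΣzᵢKᵢ = 2.160, Σzᵢ/Kᵢ = 1.506 — both > 1, two phases present.
Binary case is linear: z₁(K₁−1)(1+ψ₁(K₂−1)) + z₂(K₂−1)(1+ψ₁(K₁−1)) = 0
⇒ ψ₁ = [z₁(K₁−1)+z₂(K₂−1)] / [−(K₁−1)(K₂−1)] = 1.1604/1.7688 = 0.656
Drum-1 compositions:
  A: x = 0.202, y = 0.737
  B: x = 0.798, y = 0.263
Drum-2 feed = drum-1 vapor: z₂ = (0.7368, 0.2632).
Drum 2:
Newton iteration, ψ₂⁰ = 0.5:
  ψ₂ = 0.500: g = 0.0323, g' = -0.784 → ψ₂ = 0.541
  ψ₂ = 0.541: g = -0.0012, g' = -0.846 → ψ₂ = 0.540
Converged at ψ₂ = 0.540.
  A: x = 0.519, y = 0.923
  B: x = 0.481, y = 0.077

y_A (drum 2) = 0.923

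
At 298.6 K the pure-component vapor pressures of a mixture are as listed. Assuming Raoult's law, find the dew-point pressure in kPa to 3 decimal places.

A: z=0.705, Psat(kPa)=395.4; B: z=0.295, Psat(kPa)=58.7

At the dew point ψ → 1, so Σzᵢ/Kᵢ = 1 with Kᵢ = Pᵢˢᵃᵗ/P ⇒ 1/P = Σzᵢ/Pᵢˢᵃᵗ.
1/P = 0.705/395.4 + 0.295/58.7 = 0.006809 ⇒ P = 146.874 kPa

Pdew = 146.874 kPa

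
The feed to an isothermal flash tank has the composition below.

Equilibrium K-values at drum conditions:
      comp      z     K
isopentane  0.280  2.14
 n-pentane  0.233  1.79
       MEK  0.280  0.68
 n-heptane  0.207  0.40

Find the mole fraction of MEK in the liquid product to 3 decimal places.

x_MEK = 0.350

Newton–Raphson from β = 0.62:
  β = 0.620: g = 0.0010, g' = -0.424 → β = 0.622
Converged at β = 0.622.
Compositions from xᵢ = zᵢ/(1+β(Kᵢ−1)), yᵢ = Kᵢxᵢ:
  isopentane: x = 0.164, y = 0.351
  n-pentane: x = 0.156, y = 0.280
  MEK: x = 0.350, y = 0.238
  n-heptane: x = 0.330, y = 0.132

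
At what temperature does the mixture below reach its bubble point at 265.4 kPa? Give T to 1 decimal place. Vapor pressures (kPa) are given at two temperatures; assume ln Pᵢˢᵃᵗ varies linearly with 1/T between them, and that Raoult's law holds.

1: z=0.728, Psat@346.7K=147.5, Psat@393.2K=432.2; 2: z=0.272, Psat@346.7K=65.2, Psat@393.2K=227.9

Bubble-point temperature: ΣzᵢPᵢˢᵃᵗ(T) = P. Interpolate ln Pᵢˢᵃᵗ = aᵢ + bᵢ/T.
  T = 346.7 K: ΣzᵢPᵢˢᵃᵗ = 125.11 kPa
  T = 393.2 K: ΣzᵢPᵢˢᵃᵗ = 376.63 kPa
  T = 369.9 K: ΣzᵢPᵢˢᵃᵗ = 224.35 kPa
  T = 381.5 K: ΣzᵢPᵢˢᵃᵗ = 292.63 kPa
  T = 375.7 K: ΣzᵢPᵢˢᵃᵗ = 256.74 kPa
  T = 378.6 K: ΣzᵢPᵢˢᵃᵗ = 274.24 kPa
  T = 377.1 K: ΣzᵢPᵢˢᵃᵗ = 265.08 kPa
Interpolating between 377.1 K and 378.6 K gives T ≈ 377.2 K.

T = 377.2 K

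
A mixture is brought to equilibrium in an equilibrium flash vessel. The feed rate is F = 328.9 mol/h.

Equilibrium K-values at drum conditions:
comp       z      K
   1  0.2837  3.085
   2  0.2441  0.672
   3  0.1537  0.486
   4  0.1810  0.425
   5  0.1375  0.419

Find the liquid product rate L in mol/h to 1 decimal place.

Rachford–Rice: g(ψ) = Σ zᵢ(Kᵢ−1)/(1+ψ(Kᵢ−1)) = 0.
Feasibility: ΣzᵢKᵢ = 1.2485, Σzᵢ/Kᵢ = 1.5255 — both > 1, two phases present.
Newton–Raphson from ψ = 0.58:
  ψ = 0.5800: g = -0.22034, g' = -0.6155 → ψ = 0.2220
  ψ = 0.2220: g = 0.01781, g' = -0.7984 → ψ = 0.2443
  ψ = 0.2443: g = 0.00033, g' = -0.7695 → ψ = 0.2447
Converged at ψ = 0.2447.
Then V = ψ·F = 0.2447·328.9 = 80.5 mol/h and L = F − V = 248.4 mol/h.

L = 248.4 mol/h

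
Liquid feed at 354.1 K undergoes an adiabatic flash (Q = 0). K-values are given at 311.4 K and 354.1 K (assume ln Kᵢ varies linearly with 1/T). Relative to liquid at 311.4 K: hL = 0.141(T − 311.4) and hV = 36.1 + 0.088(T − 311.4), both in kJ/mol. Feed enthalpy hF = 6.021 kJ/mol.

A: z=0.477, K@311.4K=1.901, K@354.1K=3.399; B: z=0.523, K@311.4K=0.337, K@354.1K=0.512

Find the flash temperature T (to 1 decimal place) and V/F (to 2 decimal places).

T = 312.5 K, V/F = 0.16

Adiabatic flash: solve Rachford–Rice at each trial T, then check hF = ψ·hV(T) + (1−ψ)·hL(T).
  T = 311.4 K: K = (1.901, 0.337), RR gives ψ = 0.139, H_out = 5.018 kJ/mol
  T = 354.1 K: K = (3.399, 0.512), RR gives ψ = 0.759, H_out = 31.718 kJ/mol
  T = 332.8 K: K = (2.592, 0.421), RR gives ψ = 0.496, H_out = 20.343 kJ/mol
  T = 322.1 K: K = (2.231, 0.378), RR gives ψ = 0.342, H_out = 13.669 kJ/mol
  T = 316.8 K: K = (2.064, 0.358), RR gives ψ = 0.251, H_out = 9.743 kJ/mol
  T = 314.1 K: K = (1.981, 0.347), RR gives ψ = 0.198, H_out = 7.492 kJ/mol
  T = 312.8 K: K = (1.942, 0.342), RR gives ψ = 0.170, H_out = 6.332 kJ/mol
Linear interpolation between T = 311.4 (H_out = 5.018) and T = 312.8 (H_out = 6.332) on hF = 6.021 gives T ≈ 312.5 K, at which ψ = 0.16.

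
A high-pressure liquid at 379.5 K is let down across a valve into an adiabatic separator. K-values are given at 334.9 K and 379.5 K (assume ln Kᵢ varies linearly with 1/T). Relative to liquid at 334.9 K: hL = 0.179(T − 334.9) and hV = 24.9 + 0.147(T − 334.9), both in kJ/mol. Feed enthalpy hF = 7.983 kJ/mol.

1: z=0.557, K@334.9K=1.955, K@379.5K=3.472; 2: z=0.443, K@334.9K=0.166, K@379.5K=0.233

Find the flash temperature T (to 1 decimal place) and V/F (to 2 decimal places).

T = 340.7 K, V/F = 0.28

Adiabatic flash: solve Rachford–Rice at each trial T, then check hF = ψ·hV(T) + (1−ψ)·hL(T).
  T = 334.9 K: K = (1.955, 0.166), RR gives ψ = 0.204, H_out = 5.079 kJ/mol
  T = 379.5 K: K = (3.472, 0.233), RR gives ψ = 0.547, H_out = 20.823 kJ/mol
  T = 357.2 K: K = (2.652, 0.199), RR gives ψ = 0.427, H_out = 14.321 kJ/mol
  T = 346.0 K: K = (2.287, 0.182), RR gives ψ = 0.337, H_out = 10.253 kJ/mol
  T = 340.4 K: K = (2.116, 0.174), RR gives ψ = 0.277, H_out = 7.838 kJ/mol
  T = 343.2 K: K = (2.200, 0.178), RR gives ψ = 0.309, H_out = 9.086 kJ/mol
  T = 341.8 K: K = (2.158, 0.176), RR gives ψ = 0.293, H_out = 8.473 kJ/mol
Linear interpolation between T = 340.4 (H_out = 7.838) and T = 341.8 (H_out = 8.473) on hF = 7.983 gives T ≈ 340.7 K, at which ψ = 0.28.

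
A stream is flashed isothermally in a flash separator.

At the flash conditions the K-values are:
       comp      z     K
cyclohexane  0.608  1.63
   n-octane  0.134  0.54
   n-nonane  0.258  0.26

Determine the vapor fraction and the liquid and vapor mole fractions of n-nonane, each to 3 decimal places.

ψ = 0.312, x_n-nonane = 0.335, y_n-nonane = 0.087

Material balance + equilibrium reduce to Σ zᵢ(Kᵢ−1)/(1+ψ(Kᵢ−1)) = 0.
g(0) = ΣzᵢKᵢ − 1 = 0.130 and g(1) = 1 − Σzᵢ/Kᵢ = -0.613, so a root lies in (0, 1).
Newton iteration, ψ⁰ = 0.5:
  ψ = 0.500: g = -0.0918, g' = -0.543 → ψ = 0.331
  ψ = 0.331: g = -0.0086, g' = -0.452 → ψ = 0.312
Converged at ψ = 0.312.
Compositions from xᵢ = zᵢ/(1+ψ(Kᵢ−1)), yᵢ = Kᵢxᵢ:
  cyclohexane: x = 0.508, y = 0.828
  n-octane: x = 0.156, y = 0.084
  n-nonane: x = 0.335, y = 0.087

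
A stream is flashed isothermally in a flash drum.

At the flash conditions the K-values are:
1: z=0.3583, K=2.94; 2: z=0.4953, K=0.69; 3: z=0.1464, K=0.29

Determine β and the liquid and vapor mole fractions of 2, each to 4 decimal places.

Material balance + equilibrium reduce to Σ zᵢ(Kᵢ−1)/(1+β(Kᵢ−1)) = 0.
Feasibility: ΣzᵢKᵢ = 1.4376, Σzᵢ/Kᵢ = 1.3445 — both > 1, two phases present.
Newton iteration, β⁰ = 0.35:
  β = 0.3500: g = 0.10345, g' = -0.6689 → β = 0.5047
  β = 0.5047: g = 0.00723, g' = -0.5904 → β = 0.5169
Converged at β = 0.5169.
Compositions from xᵢ = zᵢ/(1+β(Kᵢ−1)), yᵢ = Kᵢxᵢ:
  1: x = 0.1789, y = 0.5260
  2: x = 0.5898, y = 0.4070
  3: x = 0.2313, y = 0.0671

β = 0.5169, x_2 = 0.5898, y_2 = 0.4070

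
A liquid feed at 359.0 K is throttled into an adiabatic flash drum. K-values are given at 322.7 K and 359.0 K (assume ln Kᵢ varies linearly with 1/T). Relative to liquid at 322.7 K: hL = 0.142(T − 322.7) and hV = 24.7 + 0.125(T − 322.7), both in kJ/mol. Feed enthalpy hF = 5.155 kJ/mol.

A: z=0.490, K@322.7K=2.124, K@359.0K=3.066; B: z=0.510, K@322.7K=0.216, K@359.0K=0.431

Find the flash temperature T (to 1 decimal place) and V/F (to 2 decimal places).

Adiabatic flash: solve Rachford–Rice at each trial T, then check hF = ψ·hV(T) + (1−ψ)·hL(T).
  T = 322.7 K: K = (2.124, 0.216), RR gives ψ = 0.171, H_out = 4.230 kJ/mol
  T = 359.0 K: K = (3.066, 0.431), RR gives ψ = 0.614, H_out = 19.949 kJ/mol
  T = 340.9 K: K = (2.578, 0.311), RR gives ψ = 0.388, H_out = 12.051 kJ/mol
  T = 331.8 K: K = (2.346, 0.261), RR gives ψ = 0.284, H_out = 8.259 kJ/mol
  T = 327.2 K: K = (2.233, 0.237), RR gives ψ = 0.229, H_out = 6.271 kJ/mol
  T = 324.9 K: K = (2.177, 0.226), RR gives ψ = 0.200, H_out = 5.243 kJ/mol
Linear interpolation between T = 322.7 (H_out = 4.230) and T = 324.9 (H_out = 5.243) on hF = 5.155 gives T ≈ 324.7 K, at which ψ = 0.20.

T = 324.7 K, V/F = 0.20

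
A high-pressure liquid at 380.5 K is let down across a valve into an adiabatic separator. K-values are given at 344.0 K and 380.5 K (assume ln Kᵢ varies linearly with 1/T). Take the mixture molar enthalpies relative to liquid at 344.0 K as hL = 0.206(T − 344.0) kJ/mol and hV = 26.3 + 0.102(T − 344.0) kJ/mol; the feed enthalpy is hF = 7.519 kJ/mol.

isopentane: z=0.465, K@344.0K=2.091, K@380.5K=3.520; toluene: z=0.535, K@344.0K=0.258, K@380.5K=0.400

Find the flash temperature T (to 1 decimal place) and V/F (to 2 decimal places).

Adiabatic flash: solve Rachford–Rice at each trial T, then check hF = ψ·hV(T) + (1−ψ)·hL(T).
  T = 344.0 K: K = (2.091, 0.258), RR gives ψ = 0.136, H_out = 3.585 kJ/mol
  T = 380.5 K: K = (3.520, 0.400), RR gives ψ = 0.563, H_out = 20.182 kJ/mol
  T = 362.2 K: K = (2.747, 0.325), RR gives ψ = 0.382, H_out = 13.079 kJ/mol
  T = 353.1 K: K = (2.405, 0.290), RR gives ψ = 0.274, H_out = 8.832 kJ/mol
  T = 348.6 K: K = (2.246, 0.274), RR gives ψ = 0.211, H_out = 6.403 kJ/mol
  T = 350.9 K: K = (2.327, 0.282), RR gives ψ = 0.245, H_out = 7.678 kJ/mol
Linear interpolation between T = 348.6 (H_out = 6.403) and T = 350.9 (H_out = 7.678) on hF = 7.519 gives T ≈ 350.6 K, at which ψ = 0.24.

T = 350.6 K, V/F = 0.24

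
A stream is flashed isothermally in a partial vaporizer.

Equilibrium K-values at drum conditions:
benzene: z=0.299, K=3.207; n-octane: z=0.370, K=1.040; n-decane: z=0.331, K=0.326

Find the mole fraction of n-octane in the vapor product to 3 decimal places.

y_n-octane = 0.377

Rachford–Rice: g(ψ) = Σ zᵢ(Kᵢ−1)/(1+ψ(Kᵢ−1)) = 0.
Feasibility: ΣzᵢKᵢ = 1.452, Σzᵢ/Kᵢ = 1.464 — both > 1, two phases present.
Newton–Raphson from ψ = 0.37:
  ψ = 0.370: g = 0.0806, g' = -0.709 → ψ = 0.484
  ψ = 0.484: g = 0.0026, g' = -0.672 → ψ = 0.488
Converged at ψ = 0.488.
Compositions from xᵢ = zᵢ/(1+ψ(Kᵢ−1)), yᵢ = Kᵢxᵢ:
  benzene: x = 0.144, y = 0.462
  n-octane: x = 0.363, y = 0.377
  n-decane: x = 0.493, y = 0.161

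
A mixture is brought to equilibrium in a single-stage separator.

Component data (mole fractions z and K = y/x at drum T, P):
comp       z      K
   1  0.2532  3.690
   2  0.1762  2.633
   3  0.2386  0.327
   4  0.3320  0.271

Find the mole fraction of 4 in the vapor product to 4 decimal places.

y_4 = 0.1207

Let ψ = V/F and solve Σ zᵢ(Kᵢ−1)/(1+ψ(Kᵢ−1)) = 0.
Check two-phase: ΣzᵢKᵢ = 1.5662 > 1 and Σzᵢ/Kᵢ = 2.0903 > 1, so g(0) = 0.5662 > 0 and g(1) = -1.0903 < 0.
Newton–Raphson from ψ = 0.5:
  ψ = 0.5000: g = -0.17401, g' = -1.1579 → ψ = 0.3497
  ψ = 0.3497: g = -0.00076, g' = -1.1795 → ψ = 0.3491
Converged at ψ = 0.3491.
Compositions from xᵢ = zᵢ/(1+ψ(Kᵢ−1)), yᵢ = Kᵢxᵢ:
  1: x = 0.1306, y = 0.4818
  2: x = 0.1122, y = 0.2955
  3: x = 0.3119, y = 0.1020
  4: x = 0.4453, y = 0.1207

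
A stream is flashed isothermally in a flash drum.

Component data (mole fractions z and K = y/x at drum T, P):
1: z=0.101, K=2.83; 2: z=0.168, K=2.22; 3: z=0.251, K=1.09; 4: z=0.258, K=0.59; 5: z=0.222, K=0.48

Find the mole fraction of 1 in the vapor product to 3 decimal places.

Iterate (Newton) starting at β = 0.5:
  β = 0.500: g = -0.0436, g' = -0.369 → β = 0.382
  β = 0.382: g = 0.0011, g' = -0.390 → β = 0.384
Converged at β = 0.384.
Compositions from xᵢ = zᵢ/(1+β(Kᵢ−1)), yᵢ = Kᵢxᵢ:
  1: x = 0.059, y = 0.168
  2: x = 0.114, y = 0.254
  3: x = 0.243, y = 0.264
  4: x = 0.306, y = 0.181
  5: x = 0.277, y = 0.133

y_1 = 0.168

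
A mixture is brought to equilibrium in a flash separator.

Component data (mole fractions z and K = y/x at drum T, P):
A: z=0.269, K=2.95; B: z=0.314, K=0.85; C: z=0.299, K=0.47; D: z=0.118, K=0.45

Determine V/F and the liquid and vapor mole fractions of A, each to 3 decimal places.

V/F = 0.327, x_A = 0.164, y_A = 0.485

Material balance + equilibrium reduce to Σ zᵢ(Kᵢ−1)/(1+V/F(Kᵢ−1)) = 0.
Feasibility: ΣzᵢKᵢ = 1.254, Σzᵢ/Kᵢ = 1.359 — both > 1, two phases present.
Iterate (Newton) starting at V/F = 0.5:
  V/F = 0.500: g = -0.0904, g' = -0.494 → V/F = 0.317
  V/F = 0.317: g = 0.0057, g' = -0.572 → V/F = 0.327
Converged at V/F = 0.327.
Compositions from xᵢ = zᵢ/(1+V/F(Kᵢ−1)), yᵢ = Kᵢxᵢ:
  A: x = 0.164, y = 0.485
  B: x = 0.330, y = 0.281
  C: x = 0.362, y = 0.170
  D: x = 0.144, y = 0.065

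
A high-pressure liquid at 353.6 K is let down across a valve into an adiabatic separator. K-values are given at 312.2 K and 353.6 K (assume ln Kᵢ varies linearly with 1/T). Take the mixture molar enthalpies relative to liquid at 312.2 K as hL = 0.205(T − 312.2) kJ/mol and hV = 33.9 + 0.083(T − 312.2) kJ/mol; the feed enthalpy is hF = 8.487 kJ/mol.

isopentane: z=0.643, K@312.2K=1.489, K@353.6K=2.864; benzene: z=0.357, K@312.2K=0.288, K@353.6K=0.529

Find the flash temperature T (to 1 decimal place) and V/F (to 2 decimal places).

Adiabatic flash: solve Rachford–Rice at each trial T, then check hF = ψ·hV(T) + (1−ψ)·hL(T).
  T = 312.2 K: K = (1.489, 0.288), RR gives ψ = 0.173, H_out = 5.866 kJ/mol
  T = 353.6 K: K = (2.864, 0.529), RR gives ψ = 1.000, H_out = 37.336 kJ/mol
  T = 332.9 K: K = (2.107, 0.398), RR gives ψ = 0.745, H_out = 27.629 kJ/mol
  T = 322.5 K: K = (1.780, 0.340), RR gives ψ = 0.516, H_out = 18.969 kJ/mol
  T = 317.4 K: K = (1.632, 0.314), RR gives ψ = 0.372, H_out = 13.428 kJ/mol
  T = 314.8 K: K = (1.559, 0.301), RR gives ψ = 0.281, H_out = 9.973 kJ/mol
  T = 313.5 K: K = (1.524, 0.294), RR gives ψ = 0.230, H_out = 8.016 kJ/mol
Linear interpolation between T = 313.5 (H_out = 8.016) and T = 314.8 (H_out = 9.973) on hF = 8.487 gives T ≈ 313.8 K, at which ψ = 0.24.

T = 313.8 K, V/F = 0.24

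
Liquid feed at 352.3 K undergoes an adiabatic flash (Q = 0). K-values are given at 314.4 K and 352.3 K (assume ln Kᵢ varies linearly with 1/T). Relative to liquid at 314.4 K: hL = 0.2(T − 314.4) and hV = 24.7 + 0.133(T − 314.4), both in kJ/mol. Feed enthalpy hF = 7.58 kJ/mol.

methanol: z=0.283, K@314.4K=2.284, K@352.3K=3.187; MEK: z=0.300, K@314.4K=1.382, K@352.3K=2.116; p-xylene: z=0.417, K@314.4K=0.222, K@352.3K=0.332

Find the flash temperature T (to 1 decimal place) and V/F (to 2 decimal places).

Adiabatic flash: solve Rachford–Rice at each trial T, then check hF = ψ·hV(T) + (1−ψ)·hL(T).
  T = 314.4 K: K = (2.284, 1.382, 0.222), RR gives ψ = 0.217, H_out = 5.349 kJ/mol
  T = 352.3 K: K = (3.187, 2.116, 0.332), RR gives ψ = 0.604, H_out = 20.958 kJ/mol
  T = 333.4 K: K = (2.725, 1.732, 0.275), RR gives ψ = 0.439, H_out = 14.092 kJ/mol
  T = 323.9 K: K = (2.501, 1.552, 0.248), RR gives ψ = 0.339, H_out = 10.058 kJ/mol
  T = 319.1 K: K = (2.391, 1.465, 0.235), RR gives ψ = 0.281, H_out = 7.782 kJ/mol
  T = 316.8 K: K = (2.338, 1.424, 0.228), RR gives ψ = 0.250, H_out = 6.620 kJ/mol
Linear interpolation between T = 316.8 (H_out = 6.620) and T = 319.1 (H_out = 7.782) on hF = 7.58 gives T ≈ 318.7 K, at which ψ = 0.28.

T = 318.7 K, V/F = 0.28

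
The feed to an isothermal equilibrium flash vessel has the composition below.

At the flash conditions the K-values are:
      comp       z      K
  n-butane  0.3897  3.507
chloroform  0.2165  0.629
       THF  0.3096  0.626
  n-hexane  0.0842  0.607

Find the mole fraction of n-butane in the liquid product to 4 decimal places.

x_n-butane = 0.1303

Material balance + equilibrium reduce to Σ zᵢ(Kᵢ−1)/(1+ψ(Kᵢ−1)) = 0.
Feasibility: ΣzᵢKᵢ = 1.7478, Σzᵢ/Kᵢ = 1.0886 — both > 1, two phases present.
Newton–Raphson from ψ = 0.45:
  ψ = 0.4500: g = 0.18323, g' = -0.6655 → ψ = 0.7253
  ψ = 0.7253: g = 0.03158, g' = -0.4711 → ψ = 0.7923
  ψ = 0.7923: g = 0.00077, g' = -0.4493 → ψ = 0.7941
Converged at ψ = 0.7941.
Compositions from xᵢ = zᵢ/(1+ψ(Kᵢ−1)), yᵢ = Kᵢxᵢ:
  n-butane: x = 0.1303, y = 0.4570
  chloroform: x = 0.3069, y = 0.1931
  THF: x = 0.4404, y = 0.2757
  n-hexane: x = 0.1224, y = 0.0743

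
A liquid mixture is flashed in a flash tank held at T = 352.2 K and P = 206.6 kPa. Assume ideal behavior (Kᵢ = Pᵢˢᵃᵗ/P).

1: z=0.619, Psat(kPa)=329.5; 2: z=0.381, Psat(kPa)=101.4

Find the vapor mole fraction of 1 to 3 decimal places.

Raoult's law: Kᵢ = Pᵢˢᵃᵗ/P = Pᵢˢᵃᵗ/206.6.
  K_1 = 329.5/206.6 = 1.59487, K_2 = 101.4/206.6 = 0.49080
Material balance + equilibrium reduce to Σ zᵢ(Kᵢ−1)/(1+ψ(Kᵢ−1)) = 0.
Check two-phase: ΣzᵢKᵢ = 1.174 > 1 and Σzᵢ/Kᵢ = 1.164 > 1, so g(0) = 0.174 > 0 and g(1) = -0.164 < 0.
Binary case is linear: z₁(K₁−1)(1+ψ(K₂−1)) + z₂(K₂−1)(1+ψ(K₁−1)) = 0
⇒ ψ = [z₁(K₁−1)+z₂(K₂−1)] / [−(K₁−1)(K₂−1)] = 0.1742/0.3029 = 0.575
Compositions from xᵢ = zᵢ/(1+ψ(Kᵢ−1)), yᵢ = Kᵢxᵢ:
  1: x = 0.461, y = 0.736
  2: x = 0.539, y = 0.264

y_1 = 0.736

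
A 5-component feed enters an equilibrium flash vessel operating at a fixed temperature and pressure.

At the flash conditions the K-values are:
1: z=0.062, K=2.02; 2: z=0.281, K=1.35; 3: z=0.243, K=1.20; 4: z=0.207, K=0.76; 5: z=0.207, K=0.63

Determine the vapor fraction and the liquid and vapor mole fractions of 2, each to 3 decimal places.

Let ψ = V/F and solve Σ zᵢ(Kᵢ−1)/(1+ψ(Kᵢ−1)) = 0.
Feasibility: ΣzᵢKᵢ = 1.084, Σzᵢ/Kᵢ = 1.042 — both > 1, two phases present.
Iterate (Newton) starting at ψ = 0.39:
  ψ = 0.390: g = 0.0325, g' = -0.121 → ψ = 0.658
  ψ = 0.658: g = 0.0004, g' = -0.120 → ψ = 0.662
Converged at ψ = 0.662.
Compositions from xᵢ = zᵢ/(1+ψ(Kᵢ−1)), yᵢ = Kᵢxᵢ:
  1: x = 0.037, y = 0.075
  2: x = 0.228, y = 0.308
  3: x = 0.215, y = 0.257
  4: x = 0.246, y = 0.187
  5: x = 0.274, y = 0.173

ψ = 0.662, x_2 = 0.228, y_2 = 0.308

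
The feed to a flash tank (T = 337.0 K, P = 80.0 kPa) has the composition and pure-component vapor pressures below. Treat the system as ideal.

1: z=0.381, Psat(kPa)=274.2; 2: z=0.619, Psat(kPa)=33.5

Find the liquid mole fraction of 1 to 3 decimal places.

Raoult's law: Kᵢ = Pᵢˢᵃᵗ/P = Pᵢˢᵃᵗ/80.0.
  K_1 = 274.2/80.0 = 3.42750, K_2 = 33.5/80.0 = 0.41875
Material balance + equilibrium reduce to Σ zᵢ(Kᵢ−1)/(1+V/F(Kᵢ−1)) = 0.
g(0) = ΣzᵢKᵢ − 1 = 0.565 and g(1) = 1 − Σzᵢ/Kᵢ = -0.589, so a root lies in (0, 1).
Binary case is linear: z₁(K₁−1)(1+V/F(K₂−1)) + z₂(K₂−1)(1+V/F(K₁−1)) = 0
⇒ V/F = [z₁(K₁−1)+z₂(K₂−1)] / [−(K₁−1)(K₂−1)] = 0.5651/1.4110 = 0.400
Compositions from xᵢ = zᵢ/(1+V/F(Kᵢ−1)), yᵢ = Kᵢxᵢ:
  1: x = 0.193, y = 0.662
  2: x = 0.807, y = 0.338

x_1 = 0.193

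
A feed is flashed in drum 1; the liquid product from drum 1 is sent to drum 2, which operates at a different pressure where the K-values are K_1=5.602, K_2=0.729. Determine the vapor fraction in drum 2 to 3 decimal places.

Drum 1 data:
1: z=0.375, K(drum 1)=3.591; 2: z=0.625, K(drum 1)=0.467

Drum 1:
Binary case is linear: z₁(K₁−1)(1+ψ₁(K₂−1)) + z₂(K₂−1)(1+ψ₁(K₁−1)) = 0
⇒ ψ₁ = [z₁(K₁−1)+z₂(K₂−1)] / [−(K₁−1)(K₂−1)] = 0.6385/1.3810 = 0.462
Drum-1 compositions:
  1: x = 0.171, y = 0.613
  2: x = 0.829, y = 0.387
Drum-2 feed = drum-1 liquid: z₂ = (0.1706, 0.8294).
Drum 2:
Rachford–Rice: g(ψ₂) = Σ zᵢ(Kᵢ−1)/(1+ψ₂(Kᵢ−1)) = 0.
g(0) = ΣzᵢKᵢ − 1 = 0.560 and g(1) = 1 − Σzᵢ/Kᵢ = -0.168, so a root lies in (0, 1).
Iterate (Newton) starting at ψ₂ = 0.36:
  ψ₂ = 0.360: g = 0.0465, g' = -0.587 → ψ₂ = 0.439
  ψ₂ = 0.439: g = 0.0047, g' = -0.474 → ψ₂ = 0.449
Converged at ψ₂ = 0.449.
  1: x = 0.056, y = 0.312
  2: x = 0.944, y = 0.688

V/F (drum 2) = 0.449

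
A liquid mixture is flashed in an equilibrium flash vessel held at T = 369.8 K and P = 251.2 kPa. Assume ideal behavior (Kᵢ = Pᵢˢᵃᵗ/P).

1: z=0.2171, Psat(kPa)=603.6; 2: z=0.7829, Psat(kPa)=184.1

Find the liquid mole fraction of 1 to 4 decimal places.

x_1 = 0.1600

Raoult's law: Kᵢ = Pᵢˢᵃᵗ/P = Pᵢˢᵃᵗ/251.2.
  K_1 = 603.6/251.2 = 2.402866, K_2 = 184.1/251.2 = 0.732882
Let ψ = V/F and solve Σ zᵢ(Kᵢ−1)/(1+ψ(Kᵢ−1)) = 0.
Check two-phase: ΣzᵢKᵢ = 1.0954 > 1 and Σzᵢ/Kᵢ = 1.1586 > 1, so g(0) = 0.0954 > 0 and g(1) = -0.1586 < 0.
Iterate (Newton) starting at ψ = 0.64:
  ψ = 0.6400: g = -0.09177, g' = -0.1999 → ψ = 0.1809
  ψ = 0.1809: g = 0.02317, g' = -0.3335 → ψ = 0.2504
  ψ = 0.2504: g = 0.00128, g' = -0.2982 → ψ = 0.2547
Converged at ψ = 0.2547.
Compositions from xᵢ = zᵢ/(1+ψ(Kᵢ−1)), yᵢ = Kᵢxᵢ:
  1: x = 0.1600, y = 0.3843
  2: x = 0.8400, y = 0.6157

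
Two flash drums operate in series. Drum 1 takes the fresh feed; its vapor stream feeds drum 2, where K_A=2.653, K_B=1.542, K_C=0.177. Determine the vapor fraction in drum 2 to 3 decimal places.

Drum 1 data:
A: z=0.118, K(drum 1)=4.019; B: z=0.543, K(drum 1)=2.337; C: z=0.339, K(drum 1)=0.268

V/F (drum 2) = 0.729

Drum 1:
Material balance + equilibrium reduce to Σ zᵢ(Kᵢ−1)/(1+ψ₁(Kᵢ−1)) = 0.
Check two-phase: ΣzᵢKᵢ = 1.834 > 1 and Σzᵢ/Kᵢ = 1.527 > 1, so g(0) = 0.834 > 0 and g(1) = -0.527 < 0.
Newton iteration, ψ₁⁰ = 0.5:
  ψ₁ = 0.500: g = 0.1857, g' = -0.971 → ψ₁ = 0.691
  ψ₁ = 0.691: g = -0.0095, g' = -1.119 → ψ₁ = 0.683
Converged at ψ₁ = 0.683.
Drum-1 compositions:
  A: x = 0.039, y = 0.155
  B: x = 0.284, y = 0.663
  C: x = 0.678, y = 0.182
Drum-2 feed = drum-1 vapor: z₂ = (0.1549, 0.6635, 0.1816).
Drum 2:
Rachford–Rice: g(ψ₂) = Σ zᵢ(Kᵢ−1)/(1+ψ₂(Kᵢ−1)) = 0.
Check two-phase: ΣzᵢKᵢ = 1.466 > 1 and Σzᵢ/Kᵢ = 1.515 > 1, so g(0) = 0.466 > 0 and g(1) = -0.515 < 0.
Newton iteration, ψ₂⁰ = 0.36:
  ψ₂ = 0.360: g = 0.2491, g' = -0.551 → ψ₂ = 0.812
  ψ₂ = 0.812: g = -0.0913, g' = -1.288 → ψ₂ = 0.741
  ψ₂ = 0.741: g = -0.0114, g' = -0.993 → ψ₂ = 0.730
  ψ₂ = 0.730: g = -0.0002, g' = -0.957 → ψ₂ = 0.729
Converged at ψ₂ = 0.729.
  A: x = 0.070, y = 0.186
  B: x = 0.476, y = 0.733
  C: x = 0.454, y = 0.080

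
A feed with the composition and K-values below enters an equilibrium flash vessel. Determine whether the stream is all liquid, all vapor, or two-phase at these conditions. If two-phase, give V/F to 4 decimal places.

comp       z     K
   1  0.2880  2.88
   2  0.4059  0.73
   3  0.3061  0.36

two-phase, V/F = 0.2762

ΣzᵢKᵢ = 1.2359; Σzᵢ/Kᵢ = 1.5063.
Both exceed 1, so a two-phase solution exists.
Material balance + equilibrium reduce to Σ zᵢ(Kᵢ−1)/(1+ψ(Kᵢ−1)) = 0.
Newton iteration, ψ⁰ = 0.57:
  ψ = 0.5700: g = -0.17658, g' = -0.5893 → ψ = 0.2703
  ψ = 0.2703: g = 0.00387, g' = -0.6652 → ψ = 0.2762
Converged at ψ = 0.2762.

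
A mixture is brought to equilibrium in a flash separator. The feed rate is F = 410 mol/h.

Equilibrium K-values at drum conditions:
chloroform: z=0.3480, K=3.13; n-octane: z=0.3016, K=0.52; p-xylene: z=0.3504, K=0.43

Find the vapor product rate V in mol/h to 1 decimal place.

V = 144.1 mol/h

Iterate (Newton) starting at ψ = 0.5:
  ψ = 0.5000: g = -0.11087, g' = -0.7132 → ψ = 0.3446
  ψ = 0.3446: g = 0.00550, g' = -0.8012 → ψ = 0.3514
  ψ = 0.3514: g = 0.00002, g' = -0.7950 → ψ = 0.3515
Converged at ψ = 0.3515.
Then V = ψ·F = 0.3515·410 = 144.1 mol/h and L = F − V = 265.9 mol/h.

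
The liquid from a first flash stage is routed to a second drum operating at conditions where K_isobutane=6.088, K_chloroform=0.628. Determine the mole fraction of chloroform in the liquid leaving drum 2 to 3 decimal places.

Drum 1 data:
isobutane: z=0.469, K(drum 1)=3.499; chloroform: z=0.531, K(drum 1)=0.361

Drum 1:
Newton iteration, ψ₁⁰ = 0.5:
  ψ₁ = 0.500: g = 0.0224, g' = -1.047 → ψ₁ = 0.521
Converged at ψ₁ = 0.521.
Drum-1 compositions:
  isobutane: x = 0.204, y = 0.713
  chloroform: x = 0.796, y = 0.287
Drum-2 feed = drum-1 liquid: z₂ = (0.2036, 0.7964).
Drum 2:
Rachford–Rice: g(ψ₂) = Σ zᵢ(Kᵢ−1)/(1+ψ₂(Kᵢ−1)) = 0.
Feasibility: ΣzᵢKᵢ = 1.740, Σzᵢ/Kᵢ = 1.302 — both > 1, two phases present.
Newton iteration, ψ₂⁰ = 0.5:
  ψ₂ = 0.500: g = -0.0716, g' = -0.586 → ψ₂ = 0.378
  ψ₂ = 0.378: g = 0.0098, g' = -0.766 → ψ₂ = 0.391
Converged at ψ₂ = 0.391.
  isobutane: x = 0.068, y = 0.415
  chloroform: x = 0.932, y = 0.585

x_chloroform (drum 2) = 0.932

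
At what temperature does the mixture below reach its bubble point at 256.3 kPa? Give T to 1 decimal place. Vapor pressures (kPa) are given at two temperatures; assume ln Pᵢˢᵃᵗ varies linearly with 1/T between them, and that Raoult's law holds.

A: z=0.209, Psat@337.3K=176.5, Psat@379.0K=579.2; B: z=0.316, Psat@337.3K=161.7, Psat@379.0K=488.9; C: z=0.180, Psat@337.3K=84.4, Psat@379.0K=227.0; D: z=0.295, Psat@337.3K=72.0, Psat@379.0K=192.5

T = 363.6 K

Bubble-point temperature: ΣzᵢPᵢˢᵃᵗ(T) = P. Interpolate ln Pᵢˢᵃᵗ = aᵢ + bᵢ/T.
  T = 337.3 K: ΣzᵢPᵢˢᵃᵗ = 124.42 kPa
  T = 379.0 K: ΣzᵢPᵢˢᵃᵗ = 373.19 kPa
  T = 358.1 K: ΣzᵢPᵢˢᵃᵗ = 222.02 kPa
  T = 368.6 K: ΣzᵢPᵢˢᵃᵗ = 290.29 kPa
  T = 363.4 K: ΣzᵢPᵢˢᵃᵗ = 254.68 kPa
  T = 366.0 K: ΣzᵢPᵢˢᵃᵗ = 272.02 kPa
Interpolating between 363.4 K and 366.0 K gives T ≈ 363.6 K.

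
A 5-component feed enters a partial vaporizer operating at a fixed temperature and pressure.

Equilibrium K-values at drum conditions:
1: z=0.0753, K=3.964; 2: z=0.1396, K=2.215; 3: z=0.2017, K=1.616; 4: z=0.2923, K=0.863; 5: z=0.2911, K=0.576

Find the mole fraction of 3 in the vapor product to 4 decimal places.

y_3 = 0.2171

Material balance + equilibrium reduce to Σ zᵢ(Kᵢ−1)/(1+V/F(Kᵢ−1)) = 0.
Feasibility: ΣzᵢKᵢ = 1.3536, Σzᵢ/Kᵢ = 1.0509 — both > 1, two phases present.
Newton iteration, V/F⁰ = 0.39:
  V/F = 0.3900: g = 0.12860, g' = -0.3682 → V/F = 0.7393
  V/F = 0.7393: g = 0.02033, g' = -0.2761 → V/F = 0.8129
  V/F = 0.8129: g = 0.00018, g' = -0.2719 → V/F = 0.8136
Converged at V/F = 0.8136.
Compositions from xᵢ = zᵢ/(1+V/F(Kᵢ−1)), yᵢ = Kᵢxᵢ:
  1: x = 0.0221, y = 0.0875
  2: x = 0.0702, y = 0.1555
  3: x = 0.1344, y = 0.2171
  4: x = 0.3290, y = 0.2839
  5: x = 0.4444, y = 0.2560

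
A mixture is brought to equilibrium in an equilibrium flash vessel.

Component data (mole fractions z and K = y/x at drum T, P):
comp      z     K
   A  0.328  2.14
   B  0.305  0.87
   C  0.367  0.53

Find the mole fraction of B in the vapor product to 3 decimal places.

Material balance + equilibrium reduce to Σ zᵢ(Kᵢ−1)/(1+ψ(Kᵢ−1)) = 0.
Feasibility: ΣzᵢKᵢ = 1.162, Σzᵢ/Kᵢ = 1.196 — both > 1, two phases present.
Newton–Raphson from ψ = 0.5:
  ψ = 0.500: g = -0.0297, g' = -0.317 → ψ = 0.406
  ψ = 0.406: g = 0.0005, g' = -0.329 → ψ = 0.408
Converged at ψ = 0.408.
Compositions from xᵢ = zᵢ/(1+ψ(Kᵢ−1)), yᵢ = Kᵢxᵢ:
  A: x = 0.224, y = 0.479
  B: x = 0.322, y = 0.280
  C: x = 0.454, y = 0.241

y_B = 0.280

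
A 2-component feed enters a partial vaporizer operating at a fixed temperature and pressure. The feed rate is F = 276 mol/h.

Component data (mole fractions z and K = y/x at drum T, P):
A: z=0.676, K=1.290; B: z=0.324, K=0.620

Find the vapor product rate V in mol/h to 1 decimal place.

V = 182.6 mol/h

Rachford–Rice: g(V/F) = Σ zᵢ(Kᵢ−1)/(1+V/F(Kᵢ−1)) = 0.
Check two-phase: ΣzᵢKᵢ = 1.073 > 1 and Σzᵢ/Kᵢ = 1.047 > 1, so g(0) = 0.073 > 0 and g(1) = -0.047 < 0.
Iterate (Newton) starting at V/F = 0.47:
  V/F = 0.470: g = 0.0226, g' = -0.113 → V/F = 0.670
  V/F = 0.670: g = -0.0010, g' = -0.124 → V/F = 0.662
Converged at V/F = 0.662.
Then V = V/F·F = 0.6617·276 = 182.6 mol/h and L = F − V = 93.4 mol/h.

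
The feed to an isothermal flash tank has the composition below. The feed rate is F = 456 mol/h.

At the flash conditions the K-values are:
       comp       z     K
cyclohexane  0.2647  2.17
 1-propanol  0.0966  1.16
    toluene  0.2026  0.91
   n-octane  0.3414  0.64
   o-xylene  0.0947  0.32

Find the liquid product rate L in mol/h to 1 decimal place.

Rachford–Rice: g(β) = Σ zᵢ(Kᵢ−1)/(1+β(Kᵢ−1)) = 0.
Check two-phase: ΣzᵢKᵢ = 1.1196 > 1 and Σzᵢ/Kᵢ = 1.2573 > 1, so g(0) = 0.1196 > 0 and g(1) = -0.2573 < 0.
Newton–Raphson from β = 0.4:
  β = 0.4000: g = -0.02546, g' = -0.3151 → β = 0.3192
  β = 0.3192: g = 0.00031, g' = -0.3240 → β = 0.3202
Converged at β = 0.3202.
Then V = β·F = 0.3202·456 = 146.0 mol/h and L = F − V = 310.0 mol/h.

L = 310.0 mol/h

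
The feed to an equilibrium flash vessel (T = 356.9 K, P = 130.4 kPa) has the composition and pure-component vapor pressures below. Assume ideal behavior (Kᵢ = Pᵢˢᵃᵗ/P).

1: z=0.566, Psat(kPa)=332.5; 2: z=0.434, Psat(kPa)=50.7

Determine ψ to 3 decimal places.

Raoult's law: Kᵢ = Pᵢˢᵃᵗ/P = Pᵢˢᵃᵗ/130.4.
  K_1 = 332.5/130.4 = 2.54985, K_2 = 50.7/130.4 = 0.38880
Let ψ = V/F and solve Σ zᵢ(Kᵢ−1)/(1+ψ(Kᵢ−1)) = 0.
Check two-phase: ΣzᵢKᵢ = 1.612 > 1 and Σzᵢ/Kᵢ = 1.338 > 1, so g(0) = 0.612 > 0 and g(1) = -0.338 < 0.
Newton–Raphson from ψ = 0.5:
  ψ = 0.500: g = 0.1122, g' = -0.768 → ψ = 0.646
Converged at ψ = 0.646.

ψ = 0.646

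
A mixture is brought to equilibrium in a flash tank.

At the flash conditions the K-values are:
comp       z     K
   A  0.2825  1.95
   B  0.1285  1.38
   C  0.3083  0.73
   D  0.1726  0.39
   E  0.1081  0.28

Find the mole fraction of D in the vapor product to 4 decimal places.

y_D = 0.0730

Material balance + equilibrium reduce to Σ zᵢ(Kᵢ−1)/(1+β(Kᵢ−1)) = 0.
Check two-phase: ΣzᵢKᵢ = 1.0508 > 1 and Σzᵢ/Kᵢ = 1.4890 > 1, so g(0) = 0.0508 > 0 and g(1) = -0.4890 < 0.
Newton iteration, β⁰ = 0.32:
  β = 0.3200: g = -0.07372, g' = -0.3854 → β = 0.1287
  β = 0.1287: g = -0.00058, g' = -0.3871 → β = 0.1272
Converged at β = 0.1272.
Compositions from xᵢ = zᵢ/(1+β(Kᵢ−1)), yᵢ = Kᵢxᵢ:
  A: x = 0.2520, y = 0.4915
  B: x = 0.1226, y = 0.1692
  C: x = 0.3193, y = 0.2331
  D: x = 0.1871, y = 0.0730
  E: x = 0.1190, y = 0.0333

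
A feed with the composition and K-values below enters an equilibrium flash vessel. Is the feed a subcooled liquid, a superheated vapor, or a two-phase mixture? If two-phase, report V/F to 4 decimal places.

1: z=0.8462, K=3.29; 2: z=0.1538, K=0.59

superheated vapor

ΣzᵢKᵢ = 2.8747; Σzᵢ/Kᵢ = 0.5179.
Since Σzᵢ/Kᵢ < 1 the mixture is above its dew point — single vapor phase.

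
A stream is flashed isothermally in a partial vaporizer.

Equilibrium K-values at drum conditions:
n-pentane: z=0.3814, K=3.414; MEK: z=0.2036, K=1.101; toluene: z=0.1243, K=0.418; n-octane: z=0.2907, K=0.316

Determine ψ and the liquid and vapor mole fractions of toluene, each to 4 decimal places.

Let ψ = V/F and solve Σ zᵢ(Kᵢ−1)/(1+ψ(Kᵢ−1)) = 0.
g(0) = ΣzᵢKᵢ − 1 = 0.6701 and g(1) = 1 − Σzᵢ/Kᵢ = -0.5139, so a root lies in (0, 1).
Newton iteration, ψ⁰ = 0.65:
  ψ = 0.6500: g = -0.09670, g' = -0.8884 → ψ = 0.5412
  ψ = 0.5412: g = -0.00259, g' = -0.8523 → ψ = 0.5381
Converged at ψ = 0.5381.
Compositions from xᵢ = zᵢ/(1+ψ(Kᵢ−1)), yᵢ = Kᵢxᵢ:
  n-pentane: x = 0.1659, y = 0.5664
  MEK: x = 0.1931, y = 0.2126
  toluene: x = 0.1810, y = 0.0756
  n-octane: x = 0.4600, y = 0.1454

ψ = 0.5381, x_toluene = 0.1810, y_toluene = 0.0756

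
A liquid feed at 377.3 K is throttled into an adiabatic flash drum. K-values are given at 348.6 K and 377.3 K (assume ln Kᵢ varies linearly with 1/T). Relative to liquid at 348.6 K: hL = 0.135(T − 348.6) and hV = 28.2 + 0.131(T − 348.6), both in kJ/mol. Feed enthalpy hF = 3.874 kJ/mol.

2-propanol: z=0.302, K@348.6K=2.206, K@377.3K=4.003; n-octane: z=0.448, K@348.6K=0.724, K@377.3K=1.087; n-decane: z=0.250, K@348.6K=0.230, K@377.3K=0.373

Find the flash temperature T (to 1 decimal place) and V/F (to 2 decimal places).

Adiabatic flash: solve Rachford–Rice at each trial T, then check hF = ψ·hV(T) + (1−ψ)·hL(T).
  T = 348.6 K: K = (2.206, 0.724, 0.230), RR gives ψ = 0.081, H_out = 2.285 kJ/mol
  T = 377.3 K: K = (4.003, 1.087, 0.373), RR gives ψ = 0.782, H_out = 25.828 kJ/mol
  T = 363.0 K: K = (3.010, 0.895, 0.296), RR gives ψ = 0.469, H_out = 15.150 kJ/mol
  T = 355.8 K: K = (2.585, 0.807, 0.262), RR gives ψ = 0.292, H_out = 9.201 kJ/mol
  T = 352.2 K: K = (2.390, 0.765, 0.245), RR gives ψ = 0.193, H_out = 5.912 kJ/mol
  T = 350.4 K: K = (2.297, 0.744, 0.238), RR gives ψ = 0.139, H_out = 4.149 kJ/mol
Linear interpolation between T = 348.6 (H_out = 2.285) and T = 350.4 (H_out = 4.149) on hF = 3.874 gives T ≈ 350.1 K, at which ψ = 0.13.

T = 350.1 K, V/F = 0.13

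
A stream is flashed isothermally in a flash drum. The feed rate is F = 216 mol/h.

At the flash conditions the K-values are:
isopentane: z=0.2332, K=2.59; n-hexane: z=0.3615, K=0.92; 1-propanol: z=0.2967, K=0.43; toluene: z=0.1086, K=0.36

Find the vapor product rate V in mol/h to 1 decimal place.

V = 35.7 mol/h

Iterate (Newton) starting at ψ = 0.57:
  ψ = 0.5700: g = -0.19573, g' = -0.4865 → ψ = 0.1677
  ψ = 0.1677: g = -0.00144, g' = -0.5435 → ψ = 0.1651
Converged at ψ = 0.1651.
Then V = ψ·F = 0.1651·216 = 35.7 mol/h and L = F − V = 180.3 mol/h.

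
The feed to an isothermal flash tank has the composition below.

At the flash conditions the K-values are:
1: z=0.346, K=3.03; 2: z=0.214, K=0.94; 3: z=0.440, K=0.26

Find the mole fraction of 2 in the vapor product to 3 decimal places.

Material balance + equilibrium reduce to Σ zᵢ(Kᵢ−1)/(1+V/F(Kᵢ−1)) = 0.
g(0) = ΣzᵢKᵢ − 1 = 0.364 and g(1) = 1 − Σzᵢ/Kᵢ = -1.034, so a root lies in (0, 1).
Newton iteration, V/F⁰ = 0.5:
  V/F = 0.500: g = -0.1815, g' = -0.959 → V/F = 0.311
  V/F = 0.311: g = -0.0052, g' = -0.943 → V/F = 0.305
Converged at V/F = 0.305.
Compositions from xᵢ = zᵢ/(1+V/F(Kᵢ−1)), yᵢ = Kᵢxᵢ:
  1: x = 0.214, y = 0.647
  2: x = 0.218, y = 0.205
  3: x = 0.568, y = 0.148

y_2 = 0.205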